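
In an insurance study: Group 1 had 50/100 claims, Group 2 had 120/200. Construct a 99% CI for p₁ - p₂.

p̂₁ = 0.5, p̂₂ = 0.6. Difference = -0.1. CI = (-0.257, 0.057)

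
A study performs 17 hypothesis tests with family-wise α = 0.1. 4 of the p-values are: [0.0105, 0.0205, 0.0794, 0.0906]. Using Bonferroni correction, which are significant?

Bonferroni α = 0.1/17 = 0.00588. None of the given p-values are significant.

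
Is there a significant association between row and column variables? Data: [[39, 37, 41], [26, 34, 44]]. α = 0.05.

χ² = 2.075. df = 2, critical = 5.991. Fail to reject H₀. No evidence of dependence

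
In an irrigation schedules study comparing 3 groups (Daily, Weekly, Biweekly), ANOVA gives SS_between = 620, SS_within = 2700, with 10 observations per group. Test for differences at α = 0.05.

df_between = 2, df_within = 27. F = MS_between/MS_within = 310.0/100.0 = 3.1. F_crit ≈ 3.354. Fail to reject H₀.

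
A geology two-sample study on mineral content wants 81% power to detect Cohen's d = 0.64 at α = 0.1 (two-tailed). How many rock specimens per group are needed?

z_{α/2} = 1.645, z_β = Φ⁻¹(0.81) = 0.878. For medium effect (d = 0.64): n per group = 2(z_{α/2} + z_β)²/d² = 2(1.645 + 0.878)²/0.64² = 31.1 → 32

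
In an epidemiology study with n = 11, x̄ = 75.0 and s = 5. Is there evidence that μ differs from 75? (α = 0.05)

t = (x̄ - μ₀)/(s/√n) = (75.0 - 75)/(5/√11) = 0.0. df = 10, critical t = ±2.228. Fail to reject H₀.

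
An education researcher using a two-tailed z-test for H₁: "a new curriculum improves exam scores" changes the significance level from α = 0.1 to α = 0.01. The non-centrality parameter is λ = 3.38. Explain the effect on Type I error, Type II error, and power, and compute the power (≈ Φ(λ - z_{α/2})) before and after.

Decreasing α from 0.1 to 0.01:
• Type I error rate decreases (α is the Type I rate by definition).
• Critical value moves from z_{α/2} = 1.645 to 2.576, so power = Φ(λ - z_{α/2}) goes from Φ(3.38 - 1.645) = 0.959 to Φ(3.38 - 2.576) = 0.789.
• Type II error rate β = 1 - power therefore increases (0.041 → 0.211).
Appropriate when false positives are costly — here, adopting a curriculum that gives no real benefit — disruption for nothing.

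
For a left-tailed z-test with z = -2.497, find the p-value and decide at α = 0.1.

p = P(Z < -2.497) = Φ(-2.497) ≈ 0.0063. Since p < 0.1, reject H₀ (significant) at α = 0.1.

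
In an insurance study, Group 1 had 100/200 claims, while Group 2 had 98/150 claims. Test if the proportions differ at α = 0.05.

p̂₁ = 0.5, p̂₂ = 0.653, pooled p̂ = 0.566. z = -2.864. Critical: ±1.96. Reject H₀.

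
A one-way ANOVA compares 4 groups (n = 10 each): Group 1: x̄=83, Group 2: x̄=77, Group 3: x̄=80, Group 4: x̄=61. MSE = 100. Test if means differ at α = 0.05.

Grand mean = 75.25. SS_between = 2887.5, MS_between = 962.5. F = 9.625, F_crit ≈ 2.866. Reject H₀.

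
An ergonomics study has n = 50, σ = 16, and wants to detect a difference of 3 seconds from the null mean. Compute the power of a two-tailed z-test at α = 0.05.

SE = σ/√n = 16/√50 = 2.263. Non-centrality λ = d/SE = 3/2.263 = 1.326. Power ≈ Φ(λ - z_{α/2}) = Φ(1.326 - 1.96) = Φ(-0.634) = 0.263.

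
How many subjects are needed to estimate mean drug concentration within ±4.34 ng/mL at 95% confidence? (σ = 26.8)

n = (z*σ/E)² = (1.96×26.8/4.34)² = 146.5 → n = 147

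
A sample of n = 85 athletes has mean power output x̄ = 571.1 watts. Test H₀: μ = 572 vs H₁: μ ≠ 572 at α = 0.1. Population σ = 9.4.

z = (x̄ - μ₀)/(σ/√n) = (571.1 - 572)/(9.4/√85) = -0.883. Critical value: ±1.645. Since |-0.883| ≤ 1.645, Fail to reject H₀.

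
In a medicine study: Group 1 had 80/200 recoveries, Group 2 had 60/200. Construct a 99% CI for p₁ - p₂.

p̂₁ = 0.4, p̂₂ = 0.3. Difference = 0.1. CI = (-0.022, 0.222)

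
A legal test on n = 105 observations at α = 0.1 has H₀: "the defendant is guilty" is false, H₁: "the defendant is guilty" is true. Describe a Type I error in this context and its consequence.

Type I error: rejecting H₀ when it is true — concluding that the defendant is guilty when in fact it is not. Consequence: convicting an innocent person.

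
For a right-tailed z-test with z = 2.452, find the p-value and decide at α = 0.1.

p = P(Z > 2.452) = 1 - Φ(2.452) ≈ 0.0071. Since p < 0.1, reject H₀ (significant) at α = 0.1.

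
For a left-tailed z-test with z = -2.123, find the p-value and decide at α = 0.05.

p = P(Z < -2.123) = Φ(-2.123) ≈ 0.0169. Since p < 0.05, reject H₀ (significant) at α = 0.05.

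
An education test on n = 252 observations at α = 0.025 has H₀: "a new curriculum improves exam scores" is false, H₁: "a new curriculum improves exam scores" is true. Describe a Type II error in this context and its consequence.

Type II error: failing to reject H₀ when it is false — concluding that a new curriculum improves exam scores is not supported when in fact it is. Consequence: keeping the old curriculum when the new one would have helped students.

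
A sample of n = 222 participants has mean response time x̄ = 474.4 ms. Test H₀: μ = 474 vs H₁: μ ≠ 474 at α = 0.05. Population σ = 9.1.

z = (x̄ - μ₀)/(σ/√n) = (474.4 - 474)/(9.1/√222) = 0.655. Critical value: ±1.96. Since |0.655| ≤ 1.96, Fail to reject H₀.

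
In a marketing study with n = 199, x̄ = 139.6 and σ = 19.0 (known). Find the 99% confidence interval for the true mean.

CI = x̄ ± z*(σ/√n) = 139.6 ± 2.576(19.0/√199) = 139.6 ± 3.47 = (136.13, 143.07)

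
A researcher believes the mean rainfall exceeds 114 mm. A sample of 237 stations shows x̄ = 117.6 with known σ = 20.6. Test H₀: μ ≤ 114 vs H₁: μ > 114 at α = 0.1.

z = 2.69. Critical value: 1.28. Reject H₀.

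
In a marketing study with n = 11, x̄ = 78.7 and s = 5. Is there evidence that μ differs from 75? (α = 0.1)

t = (x̄ - μ₀)/(s/√n) = (78.7 - 75)/(5/√11) = 2.454. df = 10, critical t = ±1.812. Reject H₀.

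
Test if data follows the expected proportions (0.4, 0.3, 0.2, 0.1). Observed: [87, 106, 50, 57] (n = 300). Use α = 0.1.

Expected: [120.0, 90.0, 60.0, 30.0]. χ² = 37.886. df = 3, critical = 6.251. Reject H₀.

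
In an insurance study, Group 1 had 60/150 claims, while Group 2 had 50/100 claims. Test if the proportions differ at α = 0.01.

p̂₁ = 0.4, p̂₂ = 0.5, pooled p̂ = 0.44. z = -1.56. Critical: ±2.576. Fail to reject H₀.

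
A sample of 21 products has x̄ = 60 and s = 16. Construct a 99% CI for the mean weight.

CI = x̄ ± t*(s/√n) = 60 ± 2.845(16/√21) = (50.07, 69.93)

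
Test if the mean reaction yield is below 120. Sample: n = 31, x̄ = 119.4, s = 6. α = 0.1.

t = (119.4 - 120)/(6/√31) = -0.557, df = 30. Critical t = -1.31. Fail to reject H₀.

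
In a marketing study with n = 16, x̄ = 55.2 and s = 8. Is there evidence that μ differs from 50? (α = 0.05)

t = (x̄ - μ₀)/(s/√n) = (55.2 - 50)/(8/√16) = 2.6. df = 15, critical t = ±2.131. Reject H₀.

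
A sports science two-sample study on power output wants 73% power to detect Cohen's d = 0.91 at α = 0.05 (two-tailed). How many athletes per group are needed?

z_{α/2} = 1.96, z_β = Φ⁻¹(0.73) = 0.613. For large effect (d = 0.91): n per group = 2(z_{α/2} + z_β)²/d² = 2(1.96 + 0.613)²/0.91² = 16.0 → 16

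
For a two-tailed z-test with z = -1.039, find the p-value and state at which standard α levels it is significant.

p = 2·P(Z > |-1.039|) = 2·(1 - Φ(1.039)) ≈ 0.2988. Not significant at any standard level.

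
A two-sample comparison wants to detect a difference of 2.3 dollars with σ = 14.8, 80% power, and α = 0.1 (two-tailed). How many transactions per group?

n per group = 2(z_α/2 + z_β)²σ²/d² = 2×(1.645 + 0.84)²×14.8²/2.3² = 511.4 → n = 512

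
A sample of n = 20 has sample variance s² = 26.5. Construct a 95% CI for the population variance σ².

df = 19. χ²_{0.025} = 32.852, χ²_{0.975} = 8.907. CI for σ² = ((n-1)s²/χ²_{α/2}, (n-1)s²/χ²_{1-α/2}) = (19·26.5/32.852, 19·26.5/8.907) = (15.33, 56.53)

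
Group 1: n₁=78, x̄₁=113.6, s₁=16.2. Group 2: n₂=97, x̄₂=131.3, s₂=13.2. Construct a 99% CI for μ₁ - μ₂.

Difference = -17.7. SE = √(16.2²/78 + 13.2²/97) = 2.272. CI = (-23.55, -11.85)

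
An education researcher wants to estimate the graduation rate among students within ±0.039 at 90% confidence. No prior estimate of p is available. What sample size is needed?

Conservative approach: use p = 0.5 (maximizes p(1-p) = 0.25). n = z²(0.25)/E² = 1.645²×0.25/0.039² = 444.8 → n = 445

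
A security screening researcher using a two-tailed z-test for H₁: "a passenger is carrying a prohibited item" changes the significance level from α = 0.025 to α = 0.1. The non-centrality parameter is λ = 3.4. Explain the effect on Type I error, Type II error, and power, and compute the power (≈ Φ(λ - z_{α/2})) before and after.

Increasing α from 0.025 to 0.1:
• Type I error rate increases (α is the Type I rate by definition).
• Critical value moves from z_{α/2} = 2.241 to 1.645, so power = Φ(λ - z_{α/2}) goes from Φ(3.4 - 2.241) = 0.877 to Φ(3.4 - 1.645) = 0.96.
• Type II error rate β = 1 - power therefore decreases (0.123 → 0.04).
Appropriate when false negatives are costly — here, letting a prohibited item through — security breach.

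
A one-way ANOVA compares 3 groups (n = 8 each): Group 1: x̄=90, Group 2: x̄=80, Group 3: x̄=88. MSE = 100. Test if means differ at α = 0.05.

Grand mean = 86.0. SS_between = 448.0, MS_between = 224.0. F = 2.24, F_crit ≈ 3.467. Fail to reject H₀.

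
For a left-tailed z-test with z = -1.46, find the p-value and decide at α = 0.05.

p = P(Z < -1.46) = Φ(-1.46) ≈ 0.0721. Since p ≥ 0.05, fail to reject H₀ (not significant) at α = 0.05.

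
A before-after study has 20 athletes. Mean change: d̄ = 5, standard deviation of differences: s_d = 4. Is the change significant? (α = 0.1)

t = d̄/(s_d/√n) = 5/(4/√20) = 5.59. df = 19, critical t = ±1.729. Reject H₀.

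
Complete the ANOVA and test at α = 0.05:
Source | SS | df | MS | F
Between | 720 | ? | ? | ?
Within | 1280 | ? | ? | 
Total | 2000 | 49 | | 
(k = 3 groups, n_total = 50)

df_between = 2, df_within = 47. MS_between = 360.0, MS_within = 27.23. F = 13.219, F_crit ≈ 3.195. Reject H₀.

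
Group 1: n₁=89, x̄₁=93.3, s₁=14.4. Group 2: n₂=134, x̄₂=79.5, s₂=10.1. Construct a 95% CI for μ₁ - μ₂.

Difference = 13.8. SE = √(14.4²/89 + 10.1²/134) = 1.758. CI = (10.35, 17.25)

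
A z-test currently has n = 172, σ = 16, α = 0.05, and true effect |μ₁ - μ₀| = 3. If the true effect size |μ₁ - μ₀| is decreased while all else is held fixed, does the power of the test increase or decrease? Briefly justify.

Power decreases: a smaller true effect decreases the non-centrality λ = |μ₁ - μ₀|/(σ/√n).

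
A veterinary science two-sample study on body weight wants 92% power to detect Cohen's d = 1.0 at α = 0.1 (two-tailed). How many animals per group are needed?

z_{α/2} = 1.645, z_β = Φ⁻¹(0.92) = 1.405. For large effect (d = 1.0): n per group = 2(z_{α/2} + z_β)²/d² = 2(1.645 + 1.405)²/1.0² = 18.6 → 19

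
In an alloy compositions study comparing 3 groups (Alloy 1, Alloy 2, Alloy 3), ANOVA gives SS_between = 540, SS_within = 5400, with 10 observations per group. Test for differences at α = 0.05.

df_between = 2, df_within = 27. F = MS_between/MS_within = 270.0/200.0 = 1.35. F_crit ≈ 3.354. Fail to reject H₀.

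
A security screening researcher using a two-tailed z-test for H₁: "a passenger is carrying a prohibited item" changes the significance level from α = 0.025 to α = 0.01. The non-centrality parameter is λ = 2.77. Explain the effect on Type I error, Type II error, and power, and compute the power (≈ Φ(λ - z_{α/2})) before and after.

Decreasing α from 0.025 to 0.01:
• Type I error rate decreases (α is the Type I rate by definition).
• Critical value moves from z_{α/2} = 2.241 to 2.576, so power = Φ(λ - z_{α/2}) goes from Φ(2.77 - 2.241) = 0.702 to Φ(2.77 - 2.576) = 0.577.
• Type II error rate β = 1 - power therefore increases (0.298 → 0.423).
Appropriate when false positives are costly — here, detaining an innocent passenger — delay and inconvenience.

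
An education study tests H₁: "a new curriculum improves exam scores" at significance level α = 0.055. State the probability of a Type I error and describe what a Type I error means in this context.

P(Type I error) = α = 0.055. A Type I error is rejecting H₀ when H₀ is actually true (false positive) — here, concluding that a new curriculum improves exam scores when in fact this is not the case. Consequence: adopting a curriculum that gives no real benefit — disruption for nothing.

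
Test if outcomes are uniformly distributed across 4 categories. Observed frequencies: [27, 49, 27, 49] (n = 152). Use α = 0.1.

Expected = 38 each. χ² = Σ(O-E)²/E = 12.737. df = 3, critical value = 6.251. Reject H₀.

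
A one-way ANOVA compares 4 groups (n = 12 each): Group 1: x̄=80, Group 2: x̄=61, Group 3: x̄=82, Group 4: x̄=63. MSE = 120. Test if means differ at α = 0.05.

Grand mean = 71.5. SS_between = 4380.0, MS_between = 1460.0. F = 12.167, F_crit ≈ 2.816. Reject H₀.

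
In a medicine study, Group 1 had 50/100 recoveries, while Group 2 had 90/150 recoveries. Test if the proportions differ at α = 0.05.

p̂₁ = 0.5, p̂₂ = 0.6, pooled p̂ = 0.56. z = -1.56. Critical: ±1.96. Fail to reject H₀.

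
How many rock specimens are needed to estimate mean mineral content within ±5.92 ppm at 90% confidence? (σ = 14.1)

n = (z*σ/E)² = (1.645×14.1/5.92)² = 15.4 → n = 16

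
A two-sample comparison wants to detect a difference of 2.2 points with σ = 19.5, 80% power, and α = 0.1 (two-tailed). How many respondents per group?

n per group = 2(z_α/2 + z_β)²σ²/d² = 2×(1.645 + 0.84)²×19.5²/2.2² = 970.3 → n = 971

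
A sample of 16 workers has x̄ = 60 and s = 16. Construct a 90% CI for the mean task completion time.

CI = x̄ ± t*(s/√n) = 60 ± 1.753(16/√16) = (52.99, 67.01)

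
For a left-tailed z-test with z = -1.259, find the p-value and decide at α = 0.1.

p = P(Z < -1.259) = Φ(-1.259) ≈ 0.104. Since p ≥ 0.1, fail to reject H₀ (not significant) at α = 0.1.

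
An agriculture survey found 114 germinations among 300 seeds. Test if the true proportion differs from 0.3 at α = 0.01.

p̂ = 0.38, p₀ = 0.3. z = (p̂ - p₀)/√(p₀(1-p₀)/n) = 3.024. Critical: ±2.576. Reject H₀.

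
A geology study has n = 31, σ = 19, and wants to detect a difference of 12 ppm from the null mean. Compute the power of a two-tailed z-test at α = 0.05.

SE = σ/√n = 19/√31 = 3.413. Non-centrality λ = d/SE = 12/3.413 = 3.516. Power ≈ Φ(λ - z_{α/2}) = Φ(3.516 - 1.96) = Φ(1.556) = 0.94.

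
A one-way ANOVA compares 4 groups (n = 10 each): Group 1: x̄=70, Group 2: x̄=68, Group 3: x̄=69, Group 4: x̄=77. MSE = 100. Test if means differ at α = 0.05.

Grand mean = 71.0. SS_between = 500.0, MS_between = 166.67. F = 1.667, F_crit ≈ 2.866. Fail to reject H₀.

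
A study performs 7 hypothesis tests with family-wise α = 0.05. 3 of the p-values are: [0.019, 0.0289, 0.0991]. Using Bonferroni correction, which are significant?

Bonferroni α = 0.05/7 = 0.00714. None of the given p-values are significant.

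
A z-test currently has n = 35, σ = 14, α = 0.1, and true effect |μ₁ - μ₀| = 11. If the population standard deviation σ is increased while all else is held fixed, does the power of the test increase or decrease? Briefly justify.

Power decreases: a larger σ inflates the standard error σ/√n, pulling the sampling distribution under H₁ back toward the critical value.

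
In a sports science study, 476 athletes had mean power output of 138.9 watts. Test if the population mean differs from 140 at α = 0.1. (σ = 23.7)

z = (x̄ - μ₀)/(σ/√n) = (138.9 - 140)/(23.7/√476) = -1.013. Critical value: ±1.645. Since |-1.013| ≤ 1.645, Fail to reject H₀.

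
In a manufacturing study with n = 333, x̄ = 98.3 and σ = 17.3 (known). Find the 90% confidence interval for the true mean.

CI = x̄ ± z*(σ/√n) = 98.3 ± 1.645(17.3/√333) = 98.3 ± 1.56 = (96.74, 99.86)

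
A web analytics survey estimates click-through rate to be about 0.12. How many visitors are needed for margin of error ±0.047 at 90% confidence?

n = z²p(1-p)/E² = 1.645²×0.12×0.88/0.047² = 129.4 → n = 130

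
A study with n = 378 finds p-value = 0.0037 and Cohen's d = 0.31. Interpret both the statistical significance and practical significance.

Statistically significant (p = 0.0037 < 0.05). Cohen's d = 0.31 indicates a small effect size. Both statistical and practical significance should be considered.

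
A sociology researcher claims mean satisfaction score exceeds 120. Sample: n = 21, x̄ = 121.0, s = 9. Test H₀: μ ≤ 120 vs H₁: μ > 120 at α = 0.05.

t = (121.0 - 120)/(9/√21) = 0.509, df = 20. Critical t = 1.725. Fail to reject H₀.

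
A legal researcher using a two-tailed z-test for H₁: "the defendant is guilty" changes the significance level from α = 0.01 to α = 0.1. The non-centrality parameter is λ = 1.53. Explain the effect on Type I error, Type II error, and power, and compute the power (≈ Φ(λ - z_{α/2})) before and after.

Increasing α from 0.01 to 0.1:
• Type I error rate increases (α is the Type I rate by definition).
• Critical value moves from z_{α/2} = 2.576 to 1.645, so power = Φ(λ - z_{α/2}) goes from Φ(1.53 - 2.576) = 0.148 to Φ(1.53 - 1.645) = 0.454.
• Type II error rate β = 1 - power therefore decreases (0.852 → 0.546).
Appropriate when false negatives are costly — here, acquitting a guilty person.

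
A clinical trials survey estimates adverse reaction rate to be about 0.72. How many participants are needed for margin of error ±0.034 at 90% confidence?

n = z²p(1-p)/E² = 1.645²×0.72×0.28/0.034² = 471.9 → n = 472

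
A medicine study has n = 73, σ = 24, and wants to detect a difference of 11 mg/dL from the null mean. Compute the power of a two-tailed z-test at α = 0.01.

SE = σ/√n = 24/√73 = 2.809. Non-centrality λ = d/SE = 11/2.809 = 3.916. Power ≈ Φ(λ - z_{α/2}) = Φ(3.916 - 2.576) = Φ(1.34) = 0.91.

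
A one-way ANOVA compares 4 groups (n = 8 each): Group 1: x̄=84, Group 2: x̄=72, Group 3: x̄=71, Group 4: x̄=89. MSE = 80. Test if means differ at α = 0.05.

Grand mean = 79.0. SS_between = 1904.0, MS_between = 634.67. F = 7.933, F_crit ≈ 2.947. Reject H₀.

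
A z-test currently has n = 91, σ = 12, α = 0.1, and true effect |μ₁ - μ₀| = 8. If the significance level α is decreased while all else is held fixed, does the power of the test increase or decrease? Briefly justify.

Power decreases: a smaller α raises the critical value, so less of the H₁ sampling distribution falls in the rejection region.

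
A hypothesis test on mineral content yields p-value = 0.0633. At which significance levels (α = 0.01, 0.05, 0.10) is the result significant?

p = 0.0633. Significant at: α = 0.1.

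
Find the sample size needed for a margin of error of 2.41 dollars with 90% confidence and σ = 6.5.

n = (z*σ/E)² = (1.645×6.5/2.41)² = 19.7 → n = 20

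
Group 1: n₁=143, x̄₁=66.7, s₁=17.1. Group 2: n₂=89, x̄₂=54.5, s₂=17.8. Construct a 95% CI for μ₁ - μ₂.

Difference = 12.2. SE = √(17.1²/143 + 17.8²/89) = 2.367. CI = (7.56, 16.84)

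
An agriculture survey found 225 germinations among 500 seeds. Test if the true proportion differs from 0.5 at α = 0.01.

p̂ = 0.45, p₀ = 0.5. z = (p̂ - p₀)/√(p₀(1-p₀)/n) = -2.236. Critical: ±2.576. Fail to reject H₀.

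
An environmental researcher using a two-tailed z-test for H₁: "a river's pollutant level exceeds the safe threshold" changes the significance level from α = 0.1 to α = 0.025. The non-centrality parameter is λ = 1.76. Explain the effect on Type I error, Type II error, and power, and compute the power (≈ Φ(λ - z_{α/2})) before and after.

Decreasing α from 0.1 to 0.025:
• Type I error rate decreases (α is the Type I rate by definition).
• Critical value moves from z_{α/2} = 1.645 to 2.241, so power = Φ(λ - z_{α/2}) goes from Φ(1.76 - 1.645) = 0.546 to Φ(1.76 - 2.241) = 0.315.
• Type II error rate β = 1 - power therefore increases (0.454 → 0.685).
Appropriate when false positives are costly — here, shutting down a compliant factory unnecessarily.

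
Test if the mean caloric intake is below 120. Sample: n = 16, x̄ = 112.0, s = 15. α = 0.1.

t = (112.0 - 120)/(15/√16) = -2.133, df = 15. Critical t = -1.341. Reject H₀.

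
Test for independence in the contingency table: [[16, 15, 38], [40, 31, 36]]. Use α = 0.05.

χ² = 8.077. df = 2, critical = 5.991. Reject H₀. Variables are dependent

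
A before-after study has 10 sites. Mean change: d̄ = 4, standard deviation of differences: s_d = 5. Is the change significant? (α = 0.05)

t = d̄/(s_d/√n) = 4/(5/√10) = 2.53. df = 9, critical t = ±2.262. Reject H₀.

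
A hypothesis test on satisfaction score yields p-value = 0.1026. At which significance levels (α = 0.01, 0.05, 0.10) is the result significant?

p = 0.1026. Not significant at any of the given levels.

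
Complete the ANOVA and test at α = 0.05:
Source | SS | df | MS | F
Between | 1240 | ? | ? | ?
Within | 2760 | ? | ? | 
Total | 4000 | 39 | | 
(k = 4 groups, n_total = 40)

df_between = 3, df_within = 36. MS_between = 413.33, MS_within = 76.67. F = 5.391, F_crit ≈ 2.866. Reject H₀.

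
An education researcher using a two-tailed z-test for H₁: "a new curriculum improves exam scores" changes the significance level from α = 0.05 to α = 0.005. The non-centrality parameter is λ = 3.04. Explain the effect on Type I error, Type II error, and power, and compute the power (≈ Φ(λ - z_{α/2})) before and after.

Decreasing α from 0.05 to 0.005:
• Type I error rate decreases (α is the Type I rate by definition).
• Critical value moves from z_{α/2} = 1.96 to 2.807, so power = Φ(λ - z_{α/2}) goes from Φ(3.04 - 1.96) = 0.86 to Φ(3.04 - 2.807) = 0.592.
• Type II error rate β = 1 - power therefore increases (0.14 → 0.408).
Appropriate when false positives are costly — here, adopting a curriculum that gives no real benefit — disruption for nothing.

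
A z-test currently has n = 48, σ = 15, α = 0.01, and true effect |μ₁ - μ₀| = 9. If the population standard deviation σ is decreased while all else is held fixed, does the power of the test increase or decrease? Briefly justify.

Power increases: a smaller σ shrinks the standard error σ/√n, moving the sampling distribution under H₁ further from the critical value.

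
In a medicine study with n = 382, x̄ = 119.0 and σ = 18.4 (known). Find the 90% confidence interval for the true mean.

CI = x̄ ± z*(σ/√n) = 119.0 ± 1.645(18.4/√382) = 119.0 ± 1.55 = (117.45, 120.55)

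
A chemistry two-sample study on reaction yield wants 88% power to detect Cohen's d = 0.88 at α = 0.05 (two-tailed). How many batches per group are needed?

z_{α/2} = 1.96, z_β = Φ⁻¹(0.88) = 1.175. For large effect (d = 0.88): n per group = 2(z_{α/2} + z_β)²/d² = 2(1.96 + 1.175)²/0.88² = 25.4 → 26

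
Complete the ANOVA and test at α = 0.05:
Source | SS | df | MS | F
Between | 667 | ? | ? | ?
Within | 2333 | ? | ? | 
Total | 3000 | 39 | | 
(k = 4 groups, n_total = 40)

df_between = 3, df_within = 36. MS_between = 222.33, MS_within = 64.81. F = 3.431, F_crit ≈ 2.866. Reject H₀.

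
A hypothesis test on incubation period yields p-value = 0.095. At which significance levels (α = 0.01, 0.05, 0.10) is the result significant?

p = 0.095. Significant at: α = 0.1.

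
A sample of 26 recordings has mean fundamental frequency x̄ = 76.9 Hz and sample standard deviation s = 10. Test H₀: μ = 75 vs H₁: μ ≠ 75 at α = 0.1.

t = (x̄ - μ₀)/(s/√n) = (76.9 - 75)/(10/√26) = 0.969. df = 25, critical t = ±1.708. Fail to reject H₀.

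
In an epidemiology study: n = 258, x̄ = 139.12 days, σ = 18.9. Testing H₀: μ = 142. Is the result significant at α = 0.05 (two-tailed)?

z = (139.12 - 142)/(18.9/√258) = -2.448. Since |z| > 1.96, significant at α = 0.05.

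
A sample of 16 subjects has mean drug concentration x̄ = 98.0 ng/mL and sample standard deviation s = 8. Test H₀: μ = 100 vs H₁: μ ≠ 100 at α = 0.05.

t = (x̄ - μ₀)/(s/√n) = (98.0 - 100)/(8/√16) = -1.0. df = 15, critical t = ±2.131. Fail to reject H₀.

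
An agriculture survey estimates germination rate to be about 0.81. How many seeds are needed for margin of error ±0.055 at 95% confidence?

n = z²p(1-p)/E² = 1.96²×0.81×0.19/0.055² = 195.4 → n = 196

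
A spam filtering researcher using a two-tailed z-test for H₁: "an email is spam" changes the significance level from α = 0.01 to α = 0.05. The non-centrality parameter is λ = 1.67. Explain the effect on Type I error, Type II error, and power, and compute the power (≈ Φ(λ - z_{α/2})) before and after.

Increasing α from 0.01 to 0.05:
• Type I error rate increases (α is the Type I rate by definition).
• Critical value moves from z_{α/2} = 2.576 to 1.96, so power = Φ(λ - z_{α/2}) goes from Φ(1.67 - 2.576) = 0.182 to Φ(1.67 - 1.96) = 0.386.
• Type II error rate β = 1 - power therefore decreases (0.818 → 0.614).
Appropriate when false negatives are costly — here, a spam email lands in the inbox.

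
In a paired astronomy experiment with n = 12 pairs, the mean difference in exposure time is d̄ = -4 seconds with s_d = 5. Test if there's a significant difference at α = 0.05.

t = d̄/(s_d/√n) = -4/(5/√12) = -2.771. df = 11, critical t = ±2.201. Reject H₀.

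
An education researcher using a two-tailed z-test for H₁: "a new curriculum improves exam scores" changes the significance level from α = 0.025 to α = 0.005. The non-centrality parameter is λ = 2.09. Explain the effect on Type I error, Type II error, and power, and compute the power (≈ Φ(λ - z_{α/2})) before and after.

Decreasing α from 0.025 to 0.005:
• Type I error rate decreases (α is the Type I rate by definition).
• Critical value moves from z_{α/2} = 2.241 to 2.807, so power = Φ(λ - z_{α/2}) goes from Φ(2.09 - 2.241) = 0.44 to Φ(2.09 - 2.807) = 0.237.
• Type II error rate β = 1 - power therefore increases (0.56 → 0.763).
Appropriate when false positives are costly — here, adopting a curriculum that gives no real benefit — disruption for nothing.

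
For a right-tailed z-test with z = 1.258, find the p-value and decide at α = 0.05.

p = P(Z > 1.258) = 1 - Φ(1.258) ≈ 0.1042. Since p ≥ 0.05, fail to reject H₀ (not significant) at α = 0.05.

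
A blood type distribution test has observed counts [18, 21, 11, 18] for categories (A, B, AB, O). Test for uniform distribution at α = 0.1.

Expected = 17 each. χ² = Σ(O-E)²/E = 3.176. df = 3, critical value = 6.251. Fail to reject H₀.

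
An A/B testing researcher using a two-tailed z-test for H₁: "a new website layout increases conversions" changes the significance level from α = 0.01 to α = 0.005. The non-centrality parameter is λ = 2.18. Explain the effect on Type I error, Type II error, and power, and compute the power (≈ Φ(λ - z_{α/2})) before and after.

Decreasing α from 0.01 to 0.005:
• Type I error rate decreases (α is the Type I rate by definition).
• Critical value moves from z_{α/2} = 2.576 to 2.807, so power = Φ(λ - z_{α/2}) goes from Φ(2.18 - 2.576) = 0.346 to Φ(2.18 - 2.807) = 0.265.
• Type II error rate β = 1 - power therefore increases (0.654 → 0.735).
Appropriate when false positives are costly — here, rolling out a layout that doesn't actually help — wasted engineering effort.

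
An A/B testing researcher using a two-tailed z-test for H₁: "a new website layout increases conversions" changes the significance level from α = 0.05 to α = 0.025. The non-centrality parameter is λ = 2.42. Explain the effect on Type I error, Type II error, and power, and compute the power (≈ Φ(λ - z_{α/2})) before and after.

Decreasing α from 0.05 to 0.025:
• Type I error rate decreases (α is the Type I rate by definition).
• Critical value moves from z_{α/2} = 1.96 to 2.241, so power = Φ(λ - z_{α/2}) goes from Φ(2.42 - 1.96) = 0.677 to Φ(2.42 - 2.241) = 0.571.
• Type II error rate β = 1 - power therefore increases (0.323 → 0.429).
Appropriate when false positives are costly — here, rolling out a layout that doesn't actually help — wasted engineering effort.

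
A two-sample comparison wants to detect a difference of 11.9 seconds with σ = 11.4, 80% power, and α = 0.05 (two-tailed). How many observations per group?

n per group = 2(z_α/2 + z_β)²σ²/d² = 2×(1.96 + 0.84)²×11.4²/11.9² = 14.4 → n = 15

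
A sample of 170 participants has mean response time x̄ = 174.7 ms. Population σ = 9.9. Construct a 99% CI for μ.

CI = x̄ ± z*(σ/√n) = 174.7 ± 2.576(9.9/√170) = 174.7 ± 1.96 = (172.74, 176.66)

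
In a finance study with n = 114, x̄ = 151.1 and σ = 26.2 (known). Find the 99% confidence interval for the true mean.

CI = x̄ ± z*(σ/√n) = 151.1 ± 2.576(26.2/√114) = 151.1 ± 6.32 = (144.78, 157.42)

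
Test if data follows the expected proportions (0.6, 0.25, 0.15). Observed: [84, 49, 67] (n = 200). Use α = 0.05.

Expected: [120.0, 50.0, 30.0]. χ² = 56.453. df = 2, critical = 5.991. Reject H₀.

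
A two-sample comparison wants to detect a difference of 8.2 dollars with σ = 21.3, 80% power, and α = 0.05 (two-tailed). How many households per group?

n per group = 2(z_α/2 + z_β)²σ²/d² = 2×(1.96 + 0.84)²×21.3²/8.2² = 105.8 → n = 106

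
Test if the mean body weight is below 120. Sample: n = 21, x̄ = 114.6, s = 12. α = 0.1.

t = (114.6 - 120)/(12/√21) = -2.062, df = 20. Critical t = -1.325. Reject H₀.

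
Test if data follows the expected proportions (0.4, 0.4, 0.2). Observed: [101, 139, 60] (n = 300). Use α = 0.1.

Expected: [120.0, 120.0, 60.0]. χ² = 6.017. df = 2, critical = 4.605. Reject H₀.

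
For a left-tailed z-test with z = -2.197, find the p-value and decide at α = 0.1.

p = P(Z < -2.197) = Φ(-2.197) ≈ 0.014. Since p < 0.1, reject H₀ (significant) at α = 0.1.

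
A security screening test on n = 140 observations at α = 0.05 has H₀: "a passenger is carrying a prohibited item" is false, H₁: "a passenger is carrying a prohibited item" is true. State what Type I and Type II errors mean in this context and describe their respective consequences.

Type I (false positive): concluding that a passenger is carrying a prohibited item when it is not — detaining an innocent passenger — delay and inconvenience. Type II (false negative): failing to conclude that a passenger is carrying a prohibited item when it is — letting a prohibited item through — security breach. Which is costlier depends on domain priorities and is a judgement call rather than a statistical fact.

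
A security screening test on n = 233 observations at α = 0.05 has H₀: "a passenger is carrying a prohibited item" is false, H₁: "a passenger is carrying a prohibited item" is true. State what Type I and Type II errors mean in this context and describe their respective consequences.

Type I (false positive): concluding that a passenger is carrying a prohibited item when it is not — detaining an innocent passenger — delay and inconvenience. Type II (false negative): failing to conclude that a passenger is carrying a prohibited item when it is — letting a prohibited item through — security breach. Which is costlier depends on domain priorities and is a judgement call rather than a statistical fact.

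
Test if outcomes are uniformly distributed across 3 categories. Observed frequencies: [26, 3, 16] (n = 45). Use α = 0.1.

Expected = 15 each. χ² = Σ(O-E)²/E = 17.733. df = 2, critical value = 4.605. Reject H₀.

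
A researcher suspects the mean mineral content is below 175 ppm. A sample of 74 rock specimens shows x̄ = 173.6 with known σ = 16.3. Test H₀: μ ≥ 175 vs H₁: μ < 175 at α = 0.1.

z = -0.739. Critical value: -1.28. Fail to reject H₀.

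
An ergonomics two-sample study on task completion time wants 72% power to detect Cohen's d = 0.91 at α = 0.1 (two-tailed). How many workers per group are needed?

z_{α/2} = 1.645, z_β = Φ⁻¹(0.72) = 0.583. For large effect (d = 0.91): n per group = 2(z_{α/2} + z_β)²/d² = 2(1.645 + 0.583)²/0.91² = 12.0 → 12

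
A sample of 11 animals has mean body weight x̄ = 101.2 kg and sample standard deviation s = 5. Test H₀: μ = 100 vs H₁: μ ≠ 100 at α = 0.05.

t = (x̄ - μ₀)/(s/√n) = (101.2 - 100)/(5/√11) = 0.796. df = 10, critical t = ±2.228. Fail to reject H₀.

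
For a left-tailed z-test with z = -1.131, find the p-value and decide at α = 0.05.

p = P(Z < -1.131) = Φ(-1.131) ≈ 0.129. Since p ≥ 0.05, fail to reject H₀ (not significant) at α = 0.05.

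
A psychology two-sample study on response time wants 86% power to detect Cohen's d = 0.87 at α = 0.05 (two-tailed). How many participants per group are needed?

z_{α/2} = 1.96, z_β = Φ⁻¹(0.86) = 1.08. For large effect (d = 0.87): n per group = 2(z_{α/2} + z_β)²/d² = 2(1.96 + 1.08)²/0.87² = 24.4 → 25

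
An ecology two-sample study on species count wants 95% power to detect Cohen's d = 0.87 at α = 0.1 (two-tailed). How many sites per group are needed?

z_{α/2} = 1.645, z_β = Φ⁻¹(0.95) = 1.645. For large effect (d = 0.87): n per group = 2(z_{α/2} + z_β)²/d² = 2(1.645 + 1.645)²/0.87² = 28.6 → 29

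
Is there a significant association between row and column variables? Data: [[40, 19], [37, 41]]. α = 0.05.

χ² = 5.657. df = 1, critical = 3.841. Reject H₀. Variables are dependent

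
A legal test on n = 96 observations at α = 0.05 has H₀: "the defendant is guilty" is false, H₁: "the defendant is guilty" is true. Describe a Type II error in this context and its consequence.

Type II error: failing to reject H₀ when it is false — concluding that the defendant is guilty is not supported when in fact it is. Consequence: acquitting a guilty person.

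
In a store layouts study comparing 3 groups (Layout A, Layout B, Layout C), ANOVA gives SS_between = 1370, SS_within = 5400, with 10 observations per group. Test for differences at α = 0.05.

df_between = 2, df_within = 27. F = MS_between/MS_within = 685.0/200.0 = 3.425. F_crit ≈ 3.354. Reject H₀. At least one mean differs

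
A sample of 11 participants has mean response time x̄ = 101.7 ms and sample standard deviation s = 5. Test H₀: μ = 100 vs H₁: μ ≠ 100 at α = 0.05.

t = (x̄ - μ₀)/(s/√n) = (101.7 - 100)/(5/√11) = 1.128. df = 10, critical t = ±2.228. Fail to reject H₀.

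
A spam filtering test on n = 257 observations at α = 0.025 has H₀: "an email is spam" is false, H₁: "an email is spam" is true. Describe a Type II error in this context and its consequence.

Type II error: failing to reject H₀ when it is false — concluding that an email is spam is not supported when in fact it is. Consequence: a spam email lands in the inbox.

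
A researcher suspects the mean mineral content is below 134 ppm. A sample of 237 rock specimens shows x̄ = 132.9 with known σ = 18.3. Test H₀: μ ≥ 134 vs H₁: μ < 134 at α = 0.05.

z = -0.925. Critical value: -1.645. Fail to reject H₀.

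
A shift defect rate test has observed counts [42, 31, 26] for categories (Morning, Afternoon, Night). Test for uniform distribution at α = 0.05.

Expected = 33 each. χ² = Σ(O-E)²/E = 4.061. df = 2, critical value = 5.991. Fail to reject H₀.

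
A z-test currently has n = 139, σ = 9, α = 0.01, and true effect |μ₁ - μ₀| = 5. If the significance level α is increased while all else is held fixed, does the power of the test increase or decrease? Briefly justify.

Power increases: a larger α lowers the critical value, so more of the H₁ sampling distribution falls in the rejection region.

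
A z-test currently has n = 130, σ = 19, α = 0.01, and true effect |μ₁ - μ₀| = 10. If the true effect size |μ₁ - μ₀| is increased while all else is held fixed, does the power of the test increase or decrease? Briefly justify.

Power increases: a larger true effect increases the non-centrality λ = |μ₁ - μ₀|/(σ/√n).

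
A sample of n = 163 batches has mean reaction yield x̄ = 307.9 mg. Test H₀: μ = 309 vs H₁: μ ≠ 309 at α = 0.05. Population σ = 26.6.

z = (x̄ - μ₀)/(σ/√n) = (307.9 - 309)/(26.6/√163) = -0.528. Critical value: ±1.96. Since |-0.528| ≤ 1.96, Fail to reject H₀.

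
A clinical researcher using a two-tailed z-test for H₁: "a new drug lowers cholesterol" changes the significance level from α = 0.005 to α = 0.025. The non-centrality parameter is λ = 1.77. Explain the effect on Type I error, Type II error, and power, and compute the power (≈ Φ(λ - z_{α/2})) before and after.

Increasing α from 0.005 to 0.025:
• Type I error rate increases (α is the Type I rate by definition).
• Critical value moves from z_{α/2} = 2.807 to 2.241, so power = Φ(λ - z_{α/2}) goes from Φ(1.77 - 2.807) = 0.15 to Φ(1.77 - 2.241) = 0.319.
• Type II error rate β = 1 - power therefore decreases (0.85 → 0.681).
Appropriate when false negatives are costly — here, shelving an effective drug — patients miss out on a treatment that would have helped.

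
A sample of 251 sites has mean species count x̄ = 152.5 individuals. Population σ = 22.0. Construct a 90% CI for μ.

CI = x̄ ± z*(σ/√n) = 152.5 ± 1.645(22.0/√251) = 152.5 ± 2.28 = (150.22, 154.78)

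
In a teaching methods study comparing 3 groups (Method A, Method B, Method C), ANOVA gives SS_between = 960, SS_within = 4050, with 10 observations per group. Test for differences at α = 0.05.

df_between = 2, df_within = 27. F = MS_between/MS_within = 480.0/150.0 = 3.2. F_crit ≈ 3.354. Fail to reject H₀.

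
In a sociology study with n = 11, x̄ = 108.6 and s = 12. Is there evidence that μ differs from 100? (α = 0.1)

t = (x̄ - μ₀)/(s/√n) = (108.6 - 100)/(12/√11) = 2.377. df = 10, critical t = ±1.812. Reject H₀.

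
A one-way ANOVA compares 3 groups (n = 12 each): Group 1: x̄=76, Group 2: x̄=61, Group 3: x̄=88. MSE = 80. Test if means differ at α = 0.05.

Grand mean = 75.0. SS_between = 4392.0, MS_between = 2196.0. F = 27.45, F_crit ≈ 3.285. Reject H₀.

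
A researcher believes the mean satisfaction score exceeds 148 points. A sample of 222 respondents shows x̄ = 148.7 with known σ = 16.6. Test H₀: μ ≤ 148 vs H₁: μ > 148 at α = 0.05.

z = 0.628. Critical value: 1.645. Fail to reject H₀.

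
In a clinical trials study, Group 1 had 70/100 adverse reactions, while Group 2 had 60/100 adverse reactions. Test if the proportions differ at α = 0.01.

p̂₁ = 0.7, p̂₂ = 0.6, pooled p̂ = 0.65. z = 1.482. Critical: ±2.576. Fail to reject H₀.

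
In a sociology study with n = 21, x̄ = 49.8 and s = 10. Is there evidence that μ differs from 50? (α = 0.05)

t = (x̄ - μ₀)/(s/√n) = (49.8 - 50)/(10/√21) = -0.092. df = 20, critical t = ±2.086. Fail to reject H₀.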